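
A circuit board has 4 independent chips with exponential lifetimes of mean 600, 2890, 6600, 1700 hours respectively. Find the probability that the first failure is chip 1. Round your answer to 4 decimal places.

Rates: λ_i = 1/mean_i → 0.00166667, 0.000346021, 0.000151515, 0.000588235; Σλ = 0.00275244.
P(chip 1 first) = λ_1/Σλ = 0.00166667/0.00275244 ≈ 0.6055.

0.6055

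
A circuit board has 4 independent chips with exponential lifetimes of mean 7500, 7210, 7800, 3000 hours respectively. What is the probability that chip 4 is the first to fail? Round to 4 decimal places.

0.4544

Rates: λ_i = 1/mean_i → 0.000133333, 0.000138696, 0.000128205, 0.000333333; Σλ = 0.000733568.
P(chip 4 first) = λ_4/Σλ = 0.000333333/0.000733568 ≈ 0.4544.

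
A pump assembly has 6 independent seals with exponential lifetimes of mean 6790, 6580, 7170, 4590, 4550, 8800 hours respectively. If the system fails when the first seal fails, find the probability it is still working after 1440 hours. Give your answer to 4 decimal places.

The first failure time is exponential with rate Σλ_i = 1/6790 + 1/6580 + 1/7170 + 1/4590 + 1/4550 + 1/8800 = 0.000990003 per hour.
P(min > 1440) = e^(−0.000990003·1440) = e^(−1.4256) ≈ 0.2404.

0.2404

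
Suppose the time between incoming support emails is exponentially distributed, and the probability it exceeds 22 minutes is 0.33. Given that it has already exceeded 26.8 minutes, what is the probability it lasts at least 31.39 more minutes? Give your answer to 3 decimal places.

0.206

From e^(−λ·22) = 0.33, λ = −ln(0.33)/22 = 0.0503938.
Memoryless: P(X > 26.8+31.39 | X > 26.8) = P(X > 31.39) = e^(−0.0503938·31.39) ≈ 0.206.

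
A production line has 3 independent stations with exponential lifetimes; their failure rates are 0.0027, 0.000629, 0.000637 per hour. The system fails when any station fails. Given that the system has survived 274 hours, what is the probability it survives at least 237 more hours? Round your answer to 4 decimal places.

0.3907

Time to first failure ~ Exp(Σλ) with Σλ = 0.003966.
By memorylessness, P(T > 274+237 | T > 274) = P(T > 237) = e^(−0.003966·237) ≈ 0.3907.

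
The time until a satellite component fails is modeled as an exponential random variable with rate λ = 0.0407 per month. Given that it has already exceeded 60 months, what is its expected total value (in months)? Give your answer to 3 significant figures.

By memorylessness, E[X | X > 60] = 60 + 1/λ = 60 + 24.57 = 84.57 months.

84.6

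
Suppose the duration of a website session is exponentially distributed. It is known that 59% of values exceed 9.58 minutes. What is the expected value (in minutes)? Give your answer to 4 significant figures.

e^(−λ·9.58) = 0.59 ⇒ λ = −ln(0.59)/9.58 = 0.0550765.
Mean = 1/λ = 18.1566 minutes.

18.16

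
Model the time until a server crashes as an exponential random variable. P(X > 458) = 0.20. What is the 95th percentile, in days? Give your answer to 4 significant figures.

852.5

e^(−λ·458) = 0.20 ⇒ λ = −ln(0.20)/458 = 0.00351406.
95th percentile: 1 − e^(−λt) = 0.95, t = −ln(0.05)/λ = 852.5 days.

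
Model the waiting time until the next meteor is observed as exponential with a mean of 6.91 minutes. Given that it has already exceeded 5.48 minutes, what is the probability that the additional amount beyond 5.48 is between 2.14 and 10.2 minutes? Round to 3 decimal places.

The rate is λ = 1/6.91 = 0.144718 per minute.
Memoryless: the residual past 5.48 is again Exp(λ).
P(2.14 < residual < 10.2) = e^(−λ·2.14) − e^(−λ·10.2) = 0.73367 − 0.22852 ≈ 0.505.

0.505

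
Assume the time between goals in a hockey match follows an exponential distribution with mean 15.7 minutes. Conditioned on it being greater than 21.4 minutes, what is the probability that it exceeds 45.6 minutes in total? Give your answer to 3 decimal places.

0.214

The rate is λ = 1/15.7 = 0.0636943 per minute.
The exponential is memoryless, so the remaining time is again Exp(λ): the condition X > 21.4 is irrelevant.
P(X > 24.2) = e^(−1.5414) ≈ 0.214.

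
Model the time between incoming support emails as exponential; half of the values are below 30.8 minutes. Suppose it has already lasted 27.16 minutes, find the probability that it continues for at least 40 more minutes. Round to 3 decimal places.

0.406

For an exponential, median = ln(2)/λ, so λ = ln 2 / 30.8 = 0.0225048 per minute.
By the memoryless property, P(X > 27.16+40 | X > 27.16) = P(X > 40).
P(X > 40) = e^(−0.90019) ≈ 0.406.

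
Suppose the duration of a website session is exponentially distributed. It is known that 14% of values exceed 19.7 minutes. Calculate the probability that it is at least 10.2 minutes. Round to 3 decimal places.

0.361

e^(−λ·19.7) = 0.14 ⇒ λ = −ln(0.14)/19.7 = 0.0998027.
P(X > 10.2) = e^(−0.0998027·10.2) = e^(−1.018) ≈ 0.361.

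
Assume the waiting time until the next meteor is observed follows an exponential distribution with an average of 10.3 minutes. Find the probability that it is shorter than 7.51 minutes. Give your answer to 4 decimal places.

The rate is λ = 1/10.3 = 0.0970874 per minute.
P(X ≤ 7.51) = 1 − e^(−λ·7.51) = 1 − e^(−0.72913) ≈ 0.5177.

0.5177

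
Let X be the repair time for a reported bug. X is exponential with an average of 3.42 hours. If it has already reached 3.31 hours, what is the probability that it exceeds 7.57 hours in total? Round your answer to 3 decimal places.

The rate is λ = 1/3.42 = 0.292398 per hour.
P(X > s+t | X > s) = e^(−λ(s+t))/e^(−λs) = e^(−λt), independent of s = 3.31.
P(X > 4.26) = e^(−1.2456) ≈ 0.288.

0.288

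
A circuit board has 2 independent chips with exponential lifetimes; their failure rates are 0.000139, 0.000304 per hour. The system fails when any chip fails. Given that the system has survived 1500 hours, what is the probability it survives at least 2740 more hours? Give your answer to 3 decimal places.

0.297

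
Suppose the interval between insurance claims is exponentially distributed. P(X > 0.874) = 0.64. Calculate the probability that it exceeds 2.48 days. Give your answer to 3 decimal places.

0.282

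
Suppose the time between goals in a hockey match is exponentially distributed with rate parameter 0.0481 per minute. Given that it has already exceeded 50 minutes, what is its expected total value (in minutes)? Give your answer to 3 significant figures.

70.8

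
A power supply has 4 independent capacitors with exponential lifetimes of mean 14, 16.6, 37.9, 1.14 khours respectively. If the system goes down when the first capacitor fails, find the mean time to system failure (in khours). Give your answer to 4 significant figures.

The first failure time is exponential with rate Σλ_i = 1/14 + 1/16.6 + 1/37.9 + 1/1.14 = 1.03525 per khour.
E[min] = 1/Σλ = 1/1.03525 = 0.965952 khours.

0.9660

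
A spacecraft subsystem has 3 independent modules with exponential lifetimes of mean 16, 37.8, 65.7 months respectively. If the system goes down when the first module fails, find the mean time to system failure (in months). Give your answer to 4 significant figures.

9.599

The first failure time is exponential with rate Σλ_i = 1/16 + 1/37.8 + 1/65.7 = 0.104176 per month.
E[min] = 1/Σλ = 1/0.104176 = 9.59917 months.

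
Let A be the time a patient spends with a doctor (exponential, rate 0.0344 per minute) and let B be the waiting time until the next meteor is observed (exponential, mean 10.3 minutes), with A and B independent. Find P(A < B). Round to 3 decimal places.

0.262

λ_1 = 0.0344, λ_2 = 1/10.3 = 0.0970874.
For independent exponentials, P(A < B) = λ_1/(λ_1+λ_2) = 0.0344/0.131487 ≈ 0.262.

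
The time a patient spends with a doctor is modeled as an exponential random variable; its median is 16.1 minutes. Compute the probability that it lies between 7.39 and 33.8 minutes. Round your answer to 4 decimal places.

0.4941

For an exponential, median = ln(2)/λ, so λ = ln 2 / 16.1 = 0.0430526 per minute.
P(7.39 < X < 33.8) = e^(−λ·7.39) − e^(−λ·33.8) = 0.72749 − 0.23336 ≈ 0.4941.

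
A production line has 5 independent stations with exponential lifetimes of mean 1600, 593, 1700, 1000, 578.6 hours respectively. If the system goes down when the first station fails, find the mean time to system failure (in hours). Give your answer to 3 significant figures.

The first failure time is exponential with rate Σλ_i = 1/1600 + 1/593 + 1/1700 + 1/1000 + 1/578.6 = 0.00562789 per hour.
E[min] = 1/Σλ = 1/0.00562789 = 177.687 hours.

178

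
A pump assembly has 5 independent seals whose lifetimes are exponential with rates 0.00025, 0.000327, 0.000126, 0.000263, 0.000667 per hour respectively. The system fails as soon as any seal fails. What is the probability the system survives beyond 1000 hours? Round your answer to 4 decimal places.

The time to first failure is exponential with rate Σλ = 0.00025 + 0.000327 + 0.000126 + 0.000263 + 0.000667 = 0.001633.
P(min > 1000) = e^(−0.001633·1000) = e^(−1.633) ≈ 0.1953.

0.1953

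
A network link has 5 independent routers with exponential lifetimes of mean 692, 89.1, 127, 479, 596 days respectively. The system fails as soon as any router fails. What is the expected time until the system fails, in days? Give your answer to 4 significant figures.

41.14

The first failure time is exponential with rate Σλ_i = 1/692 + 1/89.1 + 1/127 + 1/479 + 1/596 = 0.024308 per day.
E[min] = 1/Σλ = 1/0.024308 = 41.1388 days.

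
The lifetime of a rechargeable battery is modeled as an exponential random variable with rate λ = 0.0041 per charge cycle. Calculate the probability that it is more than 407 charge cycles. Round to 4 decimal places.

0.1885

P(X > 407) = e^(−λ·407) = e^(−1.6687) ≈ 0.1885.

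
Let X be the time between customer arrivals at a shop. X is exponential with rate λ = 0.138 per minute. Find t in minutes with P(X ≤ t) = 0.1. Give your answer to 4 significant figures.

Set 1 − e^(−λt) = 0.1, so t = −ln(0.9)/λ = 0.10536/0.138 ≈ 0.763482 minutes.

0.7635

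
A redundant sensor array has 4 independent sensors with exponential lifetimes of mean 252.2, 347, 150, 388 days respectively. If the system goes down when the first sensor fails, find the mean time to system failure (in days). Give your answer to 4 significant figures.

The first failure time is exponential with rate Σλ_i = 1/252.2 + 1/347 + 1/150 + 1/388 = 0.0160909 per day.
E[min] = 1/Σλ = 1/0.0160909 = 62.1468 days.

62.15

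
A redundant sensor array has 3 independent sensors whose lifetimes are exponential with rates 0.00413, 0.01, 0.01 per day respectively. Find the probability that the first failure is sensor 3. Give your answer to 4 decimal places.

The time to first failure is exponential with rate Σλ = 0.00413 + 0.01 + 0.01 = 0.02413.
P(sensor 3 first) = λ_3/Σλ = 0.01/0.02413 ≈ 0.4144.

0.4144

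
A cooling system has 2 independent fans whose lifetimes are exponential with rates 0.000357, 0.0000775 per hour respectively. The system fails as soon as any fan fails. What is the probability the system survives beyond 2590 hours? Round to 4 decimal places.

0.3245

The time to first failure is exponential with rate Σλ = 0.000357 + 0.0000775 = 0.0004345.
P(min > 2590) = e^(−0.0004345·2590) = e^(−1.1254) ≈ 0.3245.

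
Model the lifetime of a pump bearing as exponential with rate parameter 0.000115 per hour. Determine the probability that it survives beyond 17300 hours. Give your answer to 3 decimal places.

0.137

P(X > 17300) = e^(−λ·17300) = e^(−1.9895) ≈ 0.137.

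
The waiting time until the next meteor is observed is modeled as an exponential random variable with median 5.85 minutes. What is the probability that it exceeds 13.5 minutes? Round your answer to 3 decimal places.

0.202

For an exponential, median = ln(2)/λ, so λ = ln 2 / 5.85 = 0.118487 per minute.
P(X > 13.5) = e^(−λ·13.5) = e^(−1.5996) ≈ 0.202.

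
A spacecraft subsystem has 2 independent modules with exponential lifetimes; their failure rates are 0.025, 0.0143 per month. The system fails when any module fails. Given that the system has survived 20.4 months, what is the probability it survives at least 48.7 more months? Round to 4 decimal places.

Time to first failure ~ Exp(Σλ) with Σλ = 0.0393.
By memorylessness, P(T > 20.4+48.7 | T > 20.4) = P(T > 48.7) = e^(−0.0393·48.7) ≈ 0.1475.

0.1475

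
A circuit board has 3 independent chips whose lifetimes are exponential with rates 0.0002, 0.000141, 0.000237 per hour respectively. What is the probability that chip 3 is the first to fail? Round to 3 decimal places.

The time to first failure is exponential with rate Σλ = 0.0002 + 0.000141 + 0.000237 = 0.000578.
P(chip 3 first) = λ_3/Σλ = 0.000237/0.000578 ≈ 0.410.

0.410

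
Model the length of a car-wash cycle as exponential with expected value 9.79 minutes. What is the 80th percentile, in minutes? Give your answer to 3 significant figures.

The rate is λ = 1/9.79 = 0.102145 per minute.
Set 1 − e^(−λt) = 0.8, so t = −ln(0.2)/λ = 1.6094/0.102145 ≈ 15.7564 minutes.

15.8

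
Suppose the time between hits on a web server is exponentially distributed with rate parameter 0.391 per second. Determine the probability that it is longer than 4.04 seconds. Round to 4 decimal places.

0.2060

P(X > 4.04) = e^(−λ·4.04) = e^(−1.5796) ≈ 0.2060.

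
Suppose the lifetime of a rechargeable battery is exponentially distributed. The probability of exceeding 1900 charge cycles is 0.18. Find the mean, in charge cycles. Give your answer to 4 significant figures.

e^(−λ·1900) = 0.18 ⇒ λ = −ln(0.18)/1900 = 0.000902525.
Mean = 1/λ = 1108 charge cycles.

1108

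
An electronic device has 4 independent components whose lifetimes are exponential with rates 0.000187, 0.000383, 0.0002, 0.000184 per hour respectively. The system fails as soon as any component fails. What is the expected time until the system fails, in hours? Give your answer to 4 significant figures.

1048

The time to first failure is exponential with rate Σλ = 0.000187 + 0.000383 + 0.0002 + 0.000184 = 0.000954.
E[min] = 1/Σλ = 1/0.000954 = 1048.22 hours.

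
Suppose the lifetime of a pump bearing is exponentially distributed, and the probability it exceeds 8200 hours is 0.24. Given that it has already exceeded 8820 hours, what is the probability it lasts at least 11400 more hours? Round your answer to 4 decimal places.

From e^(−λ·8200) = 0.24, λ = −ln(0.24)/8200 = 0.000174039.
Memoryless: P(X > 8820+11400 | X > 8820) = P(X > 11400) = e^(−0.000174039·11400) ≈ 0.1375.

0.1375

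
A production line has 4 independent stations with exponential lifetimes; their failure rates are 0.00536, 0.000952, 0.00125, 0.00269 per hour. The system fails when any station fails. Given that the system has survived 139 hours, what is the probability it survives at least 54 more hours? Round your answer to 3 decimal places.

Time to first failure ~ Exp(Σλ) with Σλ = 0.010252.
By memorylessness, P(T > 139+54 | T > 139) = P(T > 54) = e^(−0.010252·54) ≈ 0.575.

0.575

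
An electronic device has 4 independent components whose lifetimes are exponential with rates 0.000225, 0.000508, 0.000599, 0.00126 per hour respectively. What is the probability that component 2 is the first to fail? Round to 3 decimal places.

The time to first failure is exponential with rate Σλ = 0.000225 + 0.000508 + 0.000599 + 0.00126 = 0.002592.
P(component 2 first) = λ_2/Σλ = 0.000508/0.002592 ≈ 0.196.

0.196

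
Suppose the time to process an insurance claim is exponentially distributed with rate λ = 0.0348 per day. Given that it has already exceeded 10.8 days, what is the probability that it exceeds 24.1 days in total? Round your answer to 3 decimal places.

0.629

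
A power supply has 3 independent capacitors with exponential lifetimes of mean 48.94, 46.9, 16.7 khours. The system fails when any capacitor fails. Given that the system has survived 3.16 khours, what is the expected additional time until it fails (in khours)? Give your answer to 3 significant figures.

9.84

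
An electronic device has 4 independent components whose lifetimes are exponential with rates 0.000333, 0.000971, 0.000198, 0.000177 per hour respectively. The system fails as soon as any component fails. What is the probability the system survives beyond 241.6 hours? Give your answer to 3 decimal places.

0.667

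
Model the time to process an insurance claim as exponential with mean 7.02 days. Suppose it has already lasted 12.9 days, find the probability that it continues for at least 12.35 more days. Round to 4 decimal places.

0.1722

The rate is λ = 1/7.02 = 0.14245 per day.
The exponential is memoryless, so the remaining time is again Exp(λ): the condition X > 12.9 is irrelevant.
P(X > 12.35) = e^(−1.7593) ≈ 0.1722.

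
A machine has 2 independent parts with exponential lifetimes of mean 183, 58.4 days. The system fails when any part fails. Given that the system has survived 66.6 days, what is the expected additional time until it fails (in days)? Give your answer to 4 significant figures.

44.27

First-failure rate Σλ = 1/183 + 1/58.4 = 0.0225878.
By memorylessness the expected residual is 1/Σλ = 44.2717 days, regardless of the 66.6 already elapsed.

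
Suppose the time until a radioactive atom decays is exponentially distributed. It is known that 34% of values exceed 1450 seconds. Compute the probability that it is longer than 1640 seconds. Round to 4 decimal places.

e^(−λ·1450) = 0.34 ⇒ λ = −ln(0.34)/1450 = 0.000744007.
P(X > 1640) = e^(−0.000744007·1640) = e^(−1.2202) ≈ 0.2952.

0.2952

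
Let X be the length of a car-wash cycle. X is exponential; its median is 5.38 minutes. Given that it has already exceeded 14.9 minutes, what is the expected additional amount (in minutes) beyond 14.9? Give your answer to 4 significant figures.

7.762

For an exponential, median = ln(2)/λ, so λ = ln 2 / 5.38 = 0.128838 per minute.
By memorylessness, the remaining amount past any threshold is again Exp(λ) with mean 1/λ = 7.7617 minutes.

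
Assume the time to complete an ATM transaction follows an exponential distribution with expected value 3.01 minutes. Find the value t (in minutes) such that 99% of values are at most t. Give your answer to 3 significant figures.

13.9

The rate is λ = 1/3.01 = 0.332226 per minute.
Set 1 − e^(−λt) = 0.99, so t = −ln(0.01)/λ = 4.6052/0.332226 ≈ 13.8616 minutes.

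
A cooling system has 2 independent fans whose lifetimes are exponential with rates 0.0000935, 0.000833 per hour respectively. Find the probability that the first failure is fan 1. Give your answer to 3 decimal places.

0.101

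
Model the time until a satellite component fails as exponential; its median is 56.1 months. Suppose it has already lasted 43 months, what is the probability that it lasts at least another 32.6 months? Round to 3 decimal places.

0.668

For an exponential, median = ln(2)/λ, so λ = ln 2 / 56.1 = 0.0123556 per month.
The exponential is memoryless, so the remaining time is again Exp(λ): the condition X > 43 is irrelevant.
P(X > 32.6) = e^(−0.40279) ≈ 0.668.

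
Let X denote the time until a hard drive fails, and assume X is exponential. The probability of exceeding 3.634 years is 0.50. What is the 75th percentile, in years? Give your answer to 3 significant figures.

7.27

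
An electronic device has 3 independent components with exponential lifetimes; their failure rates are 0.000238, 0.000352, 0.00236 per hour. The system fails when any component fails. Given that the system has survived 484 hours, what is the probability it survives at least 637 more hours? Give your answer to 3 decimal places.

Time to first failure ~ Exp(Σλ) with Σλ = 0.00295.
By memorylessness, P(T > 484+637 | T > 484) = P(T > 637) = e^(−0.00295·637) ≈ 0.153.

0.153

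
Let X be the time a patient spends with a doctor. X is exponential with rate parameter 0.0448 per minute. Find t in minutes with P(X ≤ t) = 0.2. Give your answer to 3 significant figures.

4.98

Set 1 − e^(−λt) = 0.2, so t = −ln(0.8)/λ = 0.22314/0.0448 ≈ 4.98088 minutes.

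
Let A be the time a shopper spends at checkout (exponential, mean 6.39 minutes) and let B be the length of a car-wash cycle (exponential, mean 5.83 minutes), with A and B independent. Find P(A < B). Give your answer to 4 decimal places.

0.4771

λ_1 = 1/6.39 = 0.156495, λ_2 = 1/5.83 = 0.171527.
For independent exponentials, P(A < B) = λ_1/(λ_1+λ_2) = 0.156495/0.328021 ≈ 0.4771.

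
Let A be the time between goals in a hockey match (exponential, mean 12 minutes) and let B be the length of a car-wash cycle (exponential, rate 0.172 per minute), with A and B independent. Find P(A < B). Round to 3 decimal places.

0.326

λ_1 = 1/12 = 0.0833333, λ_2 = 0.172.
For independent exponentials, P(A < B) = λ_1/(λ_1+λ_2) = 0.0833333/0.255333 ≈ 0.326.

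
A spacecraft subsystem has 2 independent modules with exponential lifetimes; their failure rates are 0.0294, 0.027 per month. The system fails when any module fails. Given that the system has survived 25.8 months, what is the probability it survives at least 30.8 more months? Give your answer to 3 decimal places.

0.176

Time to first failure ~ Exp(Σλ) with Σλ = 0.0564.
By memorylessness, P(T > 25.8+30.8 | T > 25.8) = P(T > 30.8) = e^(−0.0564·30.8) ≈ 0.176.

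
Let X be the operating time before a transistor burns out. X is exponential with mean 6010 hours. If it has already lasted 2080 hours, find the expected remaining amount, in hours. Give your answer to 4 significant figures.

6010

The rate is λ = 1/6010 = 0.000166389 per hour.
By memorylessness, the remaining amount past any threshold is again Exp(λ) with mean 1/λ = 6010 hours.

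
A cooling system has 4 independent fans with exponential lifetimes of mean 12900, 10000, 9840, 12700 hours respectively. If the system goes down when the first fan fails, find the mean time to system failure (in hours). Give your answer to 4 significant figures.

2794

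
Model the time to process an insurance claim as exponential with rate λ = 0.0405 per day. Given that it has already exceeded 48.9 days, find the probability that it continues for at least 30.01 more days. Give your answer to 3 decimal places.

By the memoryless property, P(X > 48.9+30.01 | X > 48.9) = P(X > 30.01).
P(X > 30.01) = e^(−1.2154) ≈ 0.297.

0.297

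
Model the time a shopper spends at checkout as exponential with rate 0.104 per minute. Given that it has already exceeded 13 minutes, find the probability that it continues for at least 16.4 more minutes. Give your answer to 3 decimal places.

The exponential is memoryless, so the remaining time is again Exp(λ): the condition X > 13 is irrelevant.
P(X > 16.4) = e^(−1.7056) ≈ 0.182.

0.182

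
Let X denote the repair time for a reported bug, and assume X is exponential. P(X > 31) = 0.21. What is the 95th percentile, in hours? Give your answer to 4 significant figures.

59.51

e^(−λ·31) = 0.21 ⇒ λ = −ln(0.21)/31 = 0.0503435.
95th percentile: 1 − e^(−λt) = 0.95, t = −ln(0.05)/λ = 59.5059 hours.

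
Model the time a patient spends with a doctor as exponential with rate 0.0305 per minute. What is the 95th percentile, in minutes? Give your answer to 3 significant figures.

98.2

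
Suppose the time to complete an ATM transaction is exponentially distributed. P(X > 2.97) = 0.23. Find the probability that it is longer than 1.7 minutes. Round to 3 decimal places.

0.431

e^(−λ·2.97) = 0.23 ⇒ λ = −ln(0.23)/2.97 = 0.49484.
P(X > 1.7) = e^(−0.49484·1.7) = e^(−0.84123) ≈ 0.431.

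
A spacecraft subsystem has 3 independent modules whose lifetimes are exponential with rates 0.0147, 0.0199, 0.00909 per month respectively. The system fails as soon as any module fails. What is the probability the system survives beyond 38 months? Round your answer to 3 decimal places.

0.190

The time to first failure is exponential with rate Σλ = 0.0147 + 0.0199 + 0.00909 = 0.04369.
P(min > 38) = e^(−0.04369·38) = e^(−1.6602) ≈ 0.190.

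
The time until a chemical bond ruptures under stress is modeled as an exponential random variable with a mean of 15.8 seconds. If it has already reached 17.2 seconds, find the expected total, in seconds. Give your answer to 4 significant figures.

The rate is λ = 1/15.8 = 0.0632911 per second.
By memorylessness, E[X | X > 17.2] = 17.2 + 1/λ = 17.2 + 15.8 = 33 seconds.

33.00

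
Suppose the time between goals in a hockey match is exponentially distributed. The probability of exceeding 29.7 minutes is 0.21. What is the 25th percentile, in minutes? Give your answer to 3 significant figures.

e^(−λ·29.7) = 0.21 ⇒ λ = −ln(0.21)/29.7 = 0.0525471.
25th percentile: 1 − e^(−λt) = 0.25, t = −ln(0.75)/λ = 5.47475 minutes.

5.47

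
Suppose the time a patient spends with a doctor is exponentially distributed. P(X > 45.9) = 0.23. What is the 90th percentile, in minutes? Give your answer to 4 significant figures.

71.91

e^(−λ·45.9) = 0.23 ⇒ λ = −ln(0.23)/45.9 = 0.0320191.
90th percentile: 1 − e^(−λt) = 0.9, t = −ln(0.1)/λ = 71.9129 minutes.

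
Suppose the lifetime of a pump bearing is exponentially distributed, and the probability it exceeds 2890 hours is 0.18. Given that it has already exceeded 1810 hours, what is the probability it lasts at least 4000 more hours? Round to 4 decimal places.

0.0932

From e^(−λ·2890) = 0.18, λ = −ln(0.18)/2890 = 0.000593356.
Memoryless: P(X > 1810+4000 | X > 1810) = P(X > 4000) = e^(−0.000593356·4000) ≈ 0.0932.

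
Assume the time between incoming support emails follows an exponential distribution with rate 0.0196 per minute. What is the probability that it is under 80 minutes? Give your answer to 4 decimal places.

0.7915

P(X ≤ 80) = 1 − e^(−λ·80) = 1 − e^(−1.568) ≈ 0.7915.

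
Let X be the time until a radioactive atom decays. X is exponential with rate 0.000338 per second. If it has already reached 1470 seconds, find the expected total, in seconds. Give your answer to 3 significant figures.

By memorylessness, E[X | X > 1470] = 1470 + 1/λ = 1470 + 2958.58 = 4428.58 seconds.

4430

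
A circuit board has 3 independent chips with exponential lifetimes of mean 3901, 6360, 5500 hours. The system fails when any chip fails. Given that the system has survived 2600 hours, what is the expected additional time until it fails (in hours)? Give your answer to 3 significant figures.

1680

First-failure rate Σλ = 1/3901 + 1/6360 + 1/5500 = 0.000595395.
By memorylessness the expected residual is 1/Σλ = 1679.56 hours, regardless of the 2600 already elapsed.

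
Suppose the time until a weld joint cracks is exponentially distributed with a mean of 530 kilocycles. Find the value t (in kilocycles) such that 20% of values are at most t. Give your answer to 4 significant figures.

The rate is λ = 1/530 = 0.00188679 per kilocycle.
Set 1 − e^(−λt) = 0.2, so t = −ln(0.8)/λ = 0.22314/0.00188679 ≈ 118.266 kilocycles.

118.3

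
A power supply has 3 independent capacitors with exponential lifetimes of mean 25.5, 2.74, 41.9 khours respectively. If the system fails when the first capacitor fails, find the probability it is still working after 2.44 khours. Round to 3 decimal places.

The first failure time is exponential with rate Σλ_i = 1/25.5 + 1/2.74 + 1/41.9 = 0.428046 per khour.
P(min > 2.44) = e^(−0.428046·2.44) = e^(−1.0444) ≈ 0.352.

0.352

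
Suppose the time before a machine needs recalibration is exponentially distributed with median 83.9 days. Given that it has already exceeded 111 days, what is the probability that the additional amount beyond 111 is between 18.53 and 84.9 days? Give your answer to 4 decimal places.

0.3622

For an exponential, median = ln(2)/λ, so λ = ln 2 / 83.9 = 0.00826159 per day.
Memoryless: the residual past 111 is again Exp(λ).
P(18.53 < residual < 84.9) = e^(−λ·18.53) − e^(−λ·84.9) = 0.85805 − 0.49589 ≈ 0.3622.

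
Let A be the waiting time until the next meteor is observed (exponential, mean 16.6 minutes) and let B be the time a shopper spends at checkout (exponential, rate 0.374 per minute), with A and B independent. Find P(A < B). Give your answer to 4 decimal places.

λ_1 = 1/16.6 = 0.060241, λ_2 = 0.374.
For independent exponentials, P(A < B) = λ_1/(λ_1+λ_2) = 0.060241/0.434241 ≈ 0.1387.

0.1387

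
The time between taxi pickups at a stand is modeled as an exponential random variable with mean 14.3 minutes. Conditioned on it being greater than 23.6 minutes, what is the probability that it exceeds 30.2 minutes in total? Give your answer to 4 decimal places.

0.6303

The rate is λ = 1/14.3 = 0.0699301 per minute.
By the memoryless property, P(X > 23.6+6.6 | X > 23.6) = P(X > 6.6).
P(X > 6.6) = e^(−0.46154) ≈ 0.6303.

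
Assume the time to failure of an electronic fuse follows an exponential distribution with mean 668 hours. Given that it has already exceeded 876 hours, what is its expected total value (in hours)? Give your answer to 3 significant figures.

The rate is λ = 1/668 = 0.00149701 per hour.
By memorylessness, E[X | X > 876] = 876 + 1/λ = 876 + 668 = 1544 hours.

1540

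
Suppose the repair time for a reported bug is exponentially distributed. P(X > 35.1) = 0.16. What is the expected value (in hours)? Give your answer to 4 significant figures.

19.15

e^(−λ·35.1) = 0.16 ⇒ λ = −ln(0.16)/35.1 = 0.0522103.
Mean = 1/λ = 19.1533 hours.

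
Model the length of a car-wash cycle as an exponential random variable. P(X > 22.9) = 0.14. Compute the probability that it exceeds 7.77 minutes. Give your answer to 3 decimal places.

e^(−λ·22.9) = 0.14 ⇒ λ = −ln(0.14)/22.9 = 0.0858565.
P(X > 7.77) = e^(−0.0858565·7.77) = e^(−0.6671) ≈ 0.513.

0.513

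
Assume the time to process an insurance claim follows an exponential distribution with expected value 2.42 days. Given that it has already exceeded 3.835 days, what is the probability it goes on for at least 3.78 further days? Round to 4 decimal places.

The rate is λ = 1/2.42 = 0.413223 per day.
P(X > s+t | X > s) = e^(−λ(s+t))/e^(−λs) = e^(−λt), independent of s = 3.835.
P(X > 3.78) = e^(−1.562) ≈ 0.2097.

0.2097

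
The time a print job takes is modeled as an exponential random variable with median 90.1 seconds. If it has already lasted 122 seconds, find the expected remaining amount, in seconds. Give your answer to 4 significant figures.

130.0

For an exponential, median = ln(2)/λ, so λ = ln 2 / 90.1 = 0.00769309 per second.
By memorylessness, the remaining amount past any threshold is again Exp(λ) with mean 1/λ = 129.987 seconds.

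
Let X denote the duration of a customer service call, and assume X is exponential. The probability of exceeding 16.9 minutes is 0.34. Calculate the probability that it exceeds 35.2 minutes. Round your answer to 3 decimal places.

e^(−λ·16.9) = 0.34 ⇒ λ = −ln(0.34)/16.9 = 0.0638349.
P(X > 35.2) = e^(−0.0638349·35.2) = e^(−2.247) ≈ 0.106.

0.106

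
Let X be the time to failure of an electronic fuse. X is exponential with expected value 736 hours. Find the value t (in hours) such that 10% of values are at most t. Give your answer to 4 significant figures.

77.55

The rate is λ = 1/736 = 0.0013587 per hour.
Set 1 − e^(−λt) = 0.1, so t = −ln(0.9)/λ = 0.10536/0.0013587 ≈ 77.5453 hours.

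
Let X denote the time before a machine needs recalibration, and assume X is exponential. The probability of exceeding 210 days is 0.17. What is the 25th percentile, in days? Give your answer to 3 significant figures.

34.1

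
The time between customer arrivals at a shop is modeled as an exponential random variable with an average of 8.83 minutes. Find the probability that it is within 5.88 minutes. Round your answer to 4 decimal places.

0.4862

The rate is λ = 1/8.83 = 0.11325 per minute.
P(X ≤ 5.88) = 1 − e^(−λ·5.88) = 1 − e^(−0.66591) ≈ 0.4862.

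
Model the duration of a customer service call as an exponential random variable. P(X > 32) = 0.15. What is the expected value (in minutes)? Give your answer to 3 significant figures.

16.9

e^(−λ·32) = 0.15 ⇒ λ = −ln(0.15)/32 = 0.059285.
Mean = 1/λ = 16.8677 minutes.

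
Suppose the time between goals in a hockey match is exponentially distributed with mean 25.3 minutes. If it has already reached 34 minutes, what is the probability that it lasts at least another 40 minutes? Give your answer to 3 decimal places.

The rate is λ = 1/25.3 = 0.0395257 per minute.
The exponential is memoryless, so the remaining time is again Exp(λ): the condition X > 34 is irrelevant.
P(X > 40) = e^(−1.581) ≈ 0.206.

0.206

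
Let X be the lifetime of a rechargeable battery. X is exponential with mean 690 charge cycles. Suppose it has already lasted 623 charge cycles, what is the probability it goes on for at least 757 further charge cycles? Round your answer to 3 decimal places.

The rate is λ = 1/690 = 0.00144928 per charge cycle.
By the memoryless property, P(X > 623+757 | X > 623) = P(X > 757).
P(X > 757) = e^(−1.0971) ≈ 0.334.

0.334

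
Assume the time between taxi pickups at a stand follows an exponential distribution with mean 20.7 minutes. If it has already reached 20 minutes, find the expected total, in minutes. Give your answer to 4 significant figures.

The rate is λ = 1/20.7 = 0.0483092 per minute.
By memorylessness, E[X | X > 20] = 20 + 1/λ = 20 + 20.7 = 40.7 minutes.

40.70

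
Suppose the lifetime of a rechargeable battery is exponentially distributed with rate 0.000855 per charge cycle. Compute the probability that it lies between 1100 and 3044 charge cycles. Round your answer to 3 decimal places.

0.316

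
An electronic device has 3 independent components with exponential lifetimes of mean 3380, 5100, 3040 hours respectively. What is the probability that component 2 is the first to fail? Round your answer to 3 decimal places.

Rates: λ_i = 1/mean_i → 0.000295858, 0.000196078, 0.000328947; Σλ = 0.000820884.
P(component 2 first) = λ_2/Σλ = 0.000196078/0.000820884 ≈ 0.239.

0.239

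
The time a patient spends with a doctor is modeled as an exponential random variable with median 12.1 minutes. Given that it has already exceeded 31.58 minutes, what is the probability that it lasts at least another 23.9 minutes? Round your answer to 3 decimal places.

For an exponential, median = ln(2)/λ, so λ = ln 2 / 12.1 = 0.0572849 per minute.
The exponential is memoryless, so the remaining time is again Exp(λ): the condition X > 31.58 is irrelevant.
P(X > 23.9) = e^(−1.3691) ≈ 0.254.

0.254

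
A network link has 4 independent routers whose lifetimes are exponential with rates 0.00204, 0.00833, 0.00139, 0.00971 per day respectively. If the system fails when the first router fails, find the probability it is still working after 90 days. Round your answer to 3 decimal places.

0.145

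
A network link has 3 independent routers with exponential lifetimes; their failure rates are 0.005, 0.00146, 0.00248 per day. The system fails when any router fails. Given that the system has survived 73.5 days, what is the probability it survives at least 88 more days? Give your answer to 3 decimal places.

Time to first failure ~ Exp(Σλ) with Σλ = 0.00894.
By memorylessness, P(T > 73.5+88 | T > 73.5) = P(T > 88) = e^(−0.00894·88) ≈ 0.455.

0.455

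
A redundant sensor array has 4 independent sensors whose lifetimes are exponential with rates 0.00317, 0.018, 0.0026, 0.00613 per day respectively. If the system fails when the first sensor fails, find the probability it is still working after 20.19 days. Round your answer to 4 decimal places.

0.5468

The time to first failure is exponential with rate Σλ = 0.00317 + 0.018 + 0.0026 + 0.00613 = 0.0299.
P(min > 20.19) = e^(−0.0299·20.19) = e^(−0.60368) ≈ 0.5468.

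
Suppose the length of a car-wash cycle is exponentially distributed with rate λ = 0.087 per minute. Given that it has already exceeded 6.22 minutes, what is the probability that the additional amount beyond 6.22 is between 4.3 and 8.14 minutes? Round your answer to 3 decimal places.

0.195

Memoryless: the residual past 6.22 is again Exp(λ).
P(4.3 < residual < 8.14) = e^(−λ·4.3) − e^(−λ·8.14) = 0.68791 − 0.49254 ≈ 0.195.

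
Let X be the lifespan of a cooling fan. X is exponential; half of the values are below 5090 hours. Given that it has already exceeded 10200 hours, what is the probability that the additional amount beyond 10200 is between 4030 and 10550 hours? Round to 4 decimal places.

0.3399

For an exponential, median = ln(2)/λ, so λ = ln 2 / 5090 = 0.000136178 per hour.
Memoryless: the residual past 10200 is again Exp(λ).
P(4030 < residual < 10550) = e^(−λ·4030) − e^(−λ·10550) = 0.57764 − 0.23772 ≈ 0.3399.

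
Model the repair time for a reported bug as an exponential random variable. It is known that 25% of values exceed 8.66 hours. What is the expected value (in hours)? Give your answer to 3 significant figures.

6.25

e^(−λ·8.66) = 0.25 ⇒ λ = −ln(0.25)/8.66 = 0.16008.
Mean = 1/λ = 6.24687 hours.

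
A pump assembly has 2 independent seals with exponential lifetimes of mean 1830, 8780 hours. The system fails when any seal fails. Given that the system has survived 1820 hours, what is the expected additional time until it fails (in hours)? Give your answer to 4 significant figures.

1514

First-failure rate Σλ = 1/1830 + 1/8780 = 0.000660343.
By memorylessness the expected residual is 1/Σλ = 1514.36 hours, regardless of the 1820 already elapsed.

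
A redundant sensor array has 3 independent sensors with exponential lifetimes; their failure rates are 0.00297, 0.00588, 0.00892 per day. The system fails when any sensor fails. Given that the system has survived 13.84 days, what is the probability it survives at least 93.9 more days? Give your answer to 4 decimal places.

0.1885

Time to first failure ~ Exp(Σλ) with Σλ = 0.01777.
By memorylessness, P(T > 13.84+93.9 | T > 13.84) = P(T > 93.9) = e^(−0.01777·93.9) ≈ 0.1885.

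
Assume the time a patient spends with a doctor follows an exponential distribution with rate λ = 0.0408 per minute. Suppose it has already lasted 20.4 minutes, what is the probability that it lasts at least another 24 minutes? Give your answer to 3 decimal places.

0.376

P(X > s+t | X > s) = e^(−λ(s+t))/e^(−λs) = e^(−λt), independent of s = 20.4.
P(X > 24) = e^(−0.9792) ≈ 0.376.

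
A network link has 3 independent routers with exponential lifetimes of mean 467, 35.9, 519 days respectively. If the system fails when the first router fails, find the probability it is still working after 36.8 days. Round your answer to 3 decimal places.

0.309

The first failure time is exponential with rate Σλ_i = 1/467 + 1/35.9 + 1/519 = 0.0319233 per day.
P(min > 36.8) = e^(−0.0319233·36.8) = e^(−1.1748) ≈ 0.309.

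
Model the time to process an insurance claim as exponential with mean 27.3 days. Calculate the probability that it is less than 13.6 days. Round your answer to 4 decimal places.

0.3924

The rate is λ = 1/27.3 = 0.03663 per day.
P(X ≤ 13.6) = 1 − e^(−λ·13.6) = 1 − e^(−0.49817) ≈ 0.3924.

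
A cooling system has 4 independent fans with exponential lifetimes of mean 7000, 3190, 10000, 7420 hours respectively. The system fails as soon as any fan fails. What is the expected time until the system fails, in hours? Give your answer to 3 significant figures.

The first failure time is exponential with rate Σλ_i = 1/7000 + 1/3190 + 1/10000 + 1/7420 = 0.000691108 per hour.
E[min] = 1/Σλ = 1/0.000691108 = 1446.95 hours.

1450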